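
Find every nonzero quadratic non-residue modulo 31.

3, 6, 11, 12, 13, 15, 17, 21, 22, 23, 24, 26, 27, 29, 30

Square k = 1,…,15 (k and 31−k give the same square):
1²=1, 2²=4, 3²=9, 4²=16, 5²=25, 6²≡5, 7²≡18, 8²≡2, 9²≡19, 10²≡7, 11²≡28, 12²≡20, 13²≡14, 14²≡10, 15²≡8 (mod 31).
The residues are {1, 2, 4, 5, 7, 8, 9, 10, 14, 16, 18, 19, 20, 25, 28}; the non-residues are the remaining 15 nonzero classes.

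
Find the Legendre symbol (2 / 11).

-1

Pull out 2: since 11 ≡ 3 (mod 8), (2/11) = -1.
Reached (1/11) = 1. Collecting the sign flips along the way, the symbol is -1.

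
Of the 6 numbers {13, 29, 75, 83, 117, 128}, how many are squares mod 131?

(13/131) = +1 → QR.
(29/131) = -1 → non-residue.
(75/131) = +1 → QR.
(83/131) = -1 → non-residue.
(117/131) = +1 → QR.
(128/131) = -1 → non-residue.
Total quadratic residues among the 6: 3.

3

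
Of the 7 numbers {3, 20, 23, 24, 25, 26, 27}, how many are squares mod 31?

(3/31) = -1 → non-residue.
(20/31) = +1 → QR.
(23/31) = -1 → non-residue.
(24/31) = -1 → non-residue.
(25/31) = +1 → QR.
(26/31) = -1 → non-residue.
(27/31) = -1 → non-residue.
Total quadratic residues among the 7: 2.

2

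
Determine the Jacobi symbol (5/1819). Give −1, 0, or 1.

Reciprocity: 5 ≡ 1 and 1819 ≡ 3 (mod 4), so (5/1819) = +(1819/5).
Reduce top mod 5: now compute (4/5).
Pull out 2^2: since 5 ≡ 5 (mod 8), (2/5) = -1, so (2/5)^2 = +1.
Reached (1/5) = 1. Collecting the sign flips along the way, the symbol is +1.

1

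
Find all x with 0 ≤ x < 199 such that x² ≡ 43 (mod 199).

21, 178

Since 199 ≡ 3 (mod 4), a square root of 43 is 43^((199+1)/4) = 43^50 mod 199.
Repeated squaring: 43^2≡58, 43^4≡180, 43^8≡162, 43^16≡175, 43^32≡178 (mod 199).
43^50 = 43^(32+16+2) ≡ 178 (mod 199).
Check: 178² = 31684 ≡ 43 (mod 199). The two roots are 21 and 178.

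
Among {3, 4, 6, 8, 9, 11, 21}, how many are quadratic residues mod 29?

3

(3/29) = -1 → non-residue.
(4/29) = +1 → QR.
(6/29) = +1 → QR.
(8/29) = -1 → non-residue.
(9/29) = +1 → QR.
(11/29) = -1 → non-residue.
(21/29) = -1 → non-residue.
Total quadratic residues among the 7: 3.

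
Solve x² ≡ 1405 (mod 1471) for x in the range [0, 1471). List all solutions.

260, 1211

Since 1471 ≡ 3 (mod 4), a square root of 1405 is 1405^((1471+1)/4) = 1405^368 mod 1471.
Repeated squaring: 1405^2≡1414, 1405^4≡307, 1405^8≡105, 1405^16≡728, 1405^32≡424, 1405^64≡314, 1405^128≡39, 1405^256≡50 (mod 1471).
1405^368 = 1405^(256+64+32+16) ≡ 1211 (mod 1471).
Check: 1211² = 1466521 ≡ 1405 (mod 1471). The two roots are 260 and 1211.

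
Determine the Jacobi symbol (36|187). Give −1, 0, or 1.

1

Pull out 2^2: since 187 ≡ 3 (mod 8), (2/187) = -1, so (2/187)^2 = +1.
Reciprocity: 9 ≡ 1 and 187 ≡ 3 (mod 4), so (9/187) = +(187/9).
Reduce top mod 9: now compute (7/9).
Reciprocity: 7 ≡ 3 and 9 ≡ 1 (mod 4), so (7/9) = +(9/7).
Reduce top mod 7: now compute (2/7).
Pull out 2: since 7 ≡ 7 (mod 8), (2/7) = +1.
Reached (1/7) = 1. Collecting the sign flips along the way, the symbol is +1.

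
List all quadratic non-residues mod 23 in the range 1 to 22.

Square k = 1,…,11 (k and 23−k give the same square):
1²=1, 2²=4, 3²=9, 4²=16, 5²≡2, 6²≡13, 7²≡3, 8²≡18, 9²≡12, 10²≡8, 11²≡6 (mod 23).
The residues are {1, 2, 3, 4, 6, 8, 9, 12, 13, 16, 18}; the non-residues are the remaining 11 nonzero classes.

5 7 10 11 14 15 17 19 20 21 22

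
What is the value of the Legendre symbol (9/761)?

Euler's criterion: (9/761) ≡ 9^380 (mod 761).
9^2 ≡ 81 (mod 761)
9^4 ≡ 473 (mod 761)
9^8 ≡ 756 (mod 761)
9^16 ≡ 25 (mod 761)
9^32 ≡ 625 (mod 761)
9^64 ≡ 232 (mod 761)
9^128 ≡ 554 (mod 761)
9^256 ≡ 233 (mod 761)
9^380 = 9^(256+64+32+16+8+4) ≡ 1 (mod 761).
Result is 1, so (9/761) = 1.

1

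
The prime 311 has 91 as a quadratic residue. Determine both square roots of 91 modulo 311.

32, 279

Since 311 ≡ 3 (mod 4), a square root of 91 is 91^((311+1)/4) = 91^78 mod 311.
Repeated squaring: 91^2≡195, 91^4≡83, 91^8≡47, 91^16≡32, 91^32≡91, 91^64≡195 (mod 311).
91^78 = 91^(64+8+4+2) ≡ 32 (mod 311).
Check: 32² = 1024 ≡ 91 (mod 311). The two roots are 32 and 279.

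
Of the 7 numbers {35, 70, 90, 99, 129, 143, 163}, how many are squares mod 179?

2

(35/179) = -1 → non-residue.
(70/179) = +1 → QR.
(90/179) = -1 → non-residue.
(99/179) = -1 → non-residue.
(129/179) = +1 → QR.
(143/179) = -1 → non-residue.
(163/179) = -1 → non-residue.
Total quadratic residues among the 7: 2.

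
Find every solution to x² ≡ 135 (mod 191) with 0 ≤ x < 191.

53, 138

Since 191 ≡ 3 (mod 4), a square root of 135 is 135^((191+1)/4) = 135^48 mod 191.
Repeated squaring: 135^2≡80, 135^4≡97, 135^8≡50, 135^16≡17, 135^32≡98 (mod 191).
135^48 = 135^(32+16) ≡ 138 (mod 191).
Check: 138² = 19044 ≡ 135 (mod 191). The two roots are 53 and 138.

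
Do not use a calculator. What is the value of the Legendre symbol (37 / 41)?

1

Euler's criterion: (37/41) ≡ 37^20 (mod 41).
37^2 ≡ 16 (mod 41)
37^4 ≡ 10 (mod 41)
37^8 ≡ 18 (mod 41)
37^16 ≡ 37 (mod 41)
37^20 = 37^(16+4) ≡ 1 (mod 41).
Result is 1, so (37/41) = 1.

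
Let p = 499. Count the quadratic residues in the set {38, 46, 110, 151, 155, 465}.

(38/499) = +1 → QR.
(46/499) = +1 → QR.
(110/499) = +1 → QR.
(151/499) = +1 → QR.
(155/499) = +1 → QR.
(465/499) = -1 → non-residue.
Total quadratic residues among the 6: 5.

5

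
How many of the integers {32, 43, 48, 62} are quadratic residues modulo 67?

1

(32/67) = -1 → non-residue.
(43/67) = -1 → non-residue.
(48/67) = -1 → non-residue.
(62/67) = +1 → QR.
Total quadratic residues among the 4: 1.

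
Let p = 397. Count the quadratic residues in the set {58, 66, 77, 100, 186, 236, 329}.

1

(58/397) = -1 → non-residue.
(66/397) = -1 → non-residue.
(77/397) = -1 → non-residue.
(100/397) = +1 → QR.
(186/397) = -1 → non-residue.
(236/397) = -1 → non-residue.
(329/397) = -1 → non-residue.
Total quadratic residues among the 7: 1.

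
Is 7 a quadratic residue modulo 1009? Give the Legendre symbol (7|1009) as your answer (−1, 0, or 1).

Reciprocity: 7 ≡ 3 and 1009 ≡ 1 (mod 4), so (7/1009) = +(1009/7).
Reduce top mod 7: now compute (1/7).
Reached (1/7) = 1. Collecting the sign flips along the way, the symbol is +1.

1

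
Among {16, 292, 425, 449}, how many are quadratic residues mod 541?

2

(16/541) = +1 → QR.
(292/541) = -1 → non-residue.
(425/541) = -1 → non-residue.
(449/541) = +1 → QR.
Total quadratic residues among the 4: 2.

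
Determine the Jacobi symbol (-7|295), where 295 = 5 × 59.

First reduce: -7 ≡ 288 (mod 295).
Pull out 2^5: since 295 ≡ 7 (mod 8), (2/295) = +1, so (2/295)^5 = +1.
Reciprocity: 9 ≡ 1 and 295 ≡ 3 (mod 4), so (9/295) = +(295/9).
Reduce top mod 9: now compute (7/9).
Reciprocity: 7 ≡ 3 and 9 ≡ 1 (mod 4), so (7/9) = +(9/7).
Reduce top mod 7: now compute (2/7).
Pull out 2: since 7 ≡ 7 (mod 8), (2/7) = +1.
Reached (1/7) = 1. Collecting the sign flips along the way, the symbol is +1.

1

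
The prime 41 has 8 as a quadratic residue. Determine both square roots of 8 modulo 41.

41 ≡ 1 (mod 4), so we find a root by search.
Trying successive values, 7² = 49 ≡ 8 (mod 41). The other root is 41 − 7 = 34.

7, 34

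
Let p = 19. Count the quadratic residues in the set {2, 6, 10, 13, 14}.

1

(2/19) = -1 → non-residue.
(6/19) = +1 → QR.
(10/19) = -1 → non-residue.
(13/19) = -1 → non-residue.
(14/19) = -1 → non-residue.
Total quadratic residues among the 5: 1.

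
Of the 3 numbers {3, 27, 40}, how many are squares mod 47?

2

(3/47) = +1 → QR.
(27/47) = +1 → QR.
(40/47) = -1 → non-residue.
Total quadratic residues among the 3: 2.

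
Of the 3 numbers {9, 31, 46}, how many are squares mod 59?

(9/59) = +1 → QR.
(31/59) = -1 → non-residue.
(46/59) = +1 → QR.
Total quadratic residues among the 3: 2.

2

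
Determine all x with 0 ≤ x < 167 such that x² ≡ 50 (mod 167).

65, 102

Since 167 ≡ 3 (mod 4), a square root of 50 is 50^((167+1)/4) = 50^42 mod 167.
Repeated squaring: 50^2≡162, 50^4≡25, 50^8≡124, 50^16≡12, 50^32≡144 (mod 167).
50^42 = 50^(32+8+2) ≡ 65 (mod 167).
Check: 65² = 4225 ≡ 50 (mod 167). The two roots are 65 and 102.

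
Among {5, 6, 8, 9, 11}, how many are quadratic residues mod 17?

(5/17) = -1 → non-residue.
(6/17) = -1 → non-residue.
(8/17) = +1 → QR.
(9/17) = +1 → QR.
(11/17) = -1 → non-residue.
Total quadratic residues among the 5: 2.

2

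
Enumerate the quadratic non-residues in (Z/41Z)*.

Square k = 1,…,20 (k and 41−k give the same square):
1²=1, 2²=4, 3²=9, 4²=16, 5²=25, 6²=36, 7²≡8, 8²≡23, 9²≡40, 10²≡18, 11²≡39, 12²≡21, 13²≡5, 14²≡32, 15²≡20, 16²≡10, 17²≡2, 18²≡37, 19²≡33, 20²≡31 (mod 41).
The residues are {1, 2, 4, 5, 8, 9, 10, 16, 18, 20, 21, 23, 25, 31, 32, 33, 36, 37, 39, 40}; the non-residues are the remaining 20 nonzero classes.

3 6 7 11 12 13 14 15 17 19 22 24 26 27 28 29 30 34 35 38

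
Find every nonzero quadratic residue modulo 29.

Square k = 1,…,14 (k and 29−k give the same square):
1²=1, 2²=4, 3²=9, 4²=16, 5²=25, 6²≡7, 7²≡20, 8²≡6, 9²≡23, 10²≡13, 11²≡5, 12²≡28, 13²≡24, 14²≡22 (mod 29).
So the quadratic residues mod 29 are {1, 4, 5, 6, 7, 9, 13, 16, 20, 22, 23, 24, 25, 28}.

1, 4, 5, 6, 7, 9, 13, 16, 20, 22, 23, 24, 25, 28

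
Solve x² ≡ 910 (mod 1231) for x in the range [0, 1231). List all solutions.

293, 938

Since 1231 ≡ 3 (mod 4), a square root of 910 is 910^((1231+1)/4) = 910^308 mod 1231.
Repeated squaring: 910^2≡868, 910^4≡52, 910^8≡242, 910^16≡707, 910^32≡63, 910^64≡276, 910^128≡1085, 910^256≡389 (mod 1231).
910^308 = 910^(256+32+16+4) ≡ 293 (mod 1231).
Check: 293² = 85849 ≡ 910 (mod 1231). The two roots are 293 and 938.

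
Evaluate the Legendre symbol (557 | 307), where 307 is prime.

First reduce: 557 ≡ 250 (mod 307).
Pull out 2: since 307 ≡ 3 (mod 8), (2/307) = -1.
Reciprocity: 125 ≡ 1 and 307 ≡ 3 (mod 4), so (125/307) = +(307/125).
Reduce top mod 125: now compute (57/125).
Reciprocity: 57 ≡ 1 and 125 ≡ 1 (mod 4), so (57/125) = +(125/57).
Reduce top mod 57: now compute (11/57).
Reciprocity: 11 ≡ 3 and 57 ≡ 1 (mod 4), so (11/57) = +(57/11).
Reduce top mod 11: now compute (2/11).
Pull out 2: since 11 ≡ 3 (mod 8), (2/11) = -1.
Reached (1/11) = 1. Collecting the sign flips along the way, the symbol is +1.

1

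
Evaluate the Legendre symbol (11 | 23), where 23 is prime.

Reciprocity: 11 ≡ 3 and 23 ≡ 3 (mod 4), so (11/23) = −(23/11).
Reduce top mod 11: now compute (1/11).
Reached (1/11) = 1. Collecting the sign flips along the way, the symbol is -1.

-1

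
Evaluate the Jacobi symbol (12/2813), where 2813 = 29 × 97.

-1

Pull out 2^2: since 2813 ≡ 5 (mod 8), (2/2813) = -1, so (2/2813)^2 = +1.
Reciprocity: 3 ≡ 3 and 2813 ≡ 1 (mod 4), so (3/2813) = +(2813/3).
Reduce top mod 3: now compute (2/3).
Pull out 2: since 3 ≡ 3 (mod 8), (2/3) = -1.
Reached (1/3) = 1. Collecting the sign flips along the way, the symbol is -1.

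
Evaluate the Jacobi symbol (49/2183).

Reciprocity: 49 ≡ 1 and 2183 ≡ 3 (mod 4), so (49/2183) = +(2183/49).
Reduce top mod 49: now compute (27/49).
Reciprocity: 27 ≡ 3 and 49 ≡ 1 (mod 4), so (27/49) = +(49/27).
Reduce top mod 27: now compute (22/27).
Pull out 2: since 27 ≡ 3 (mod 8), (2/27) = -1.
Reciprocity: 11 ≡ 3 and 27 ≡ 3 (mod 4), so (11/27) = −(27/11).
Reduce top mod 11: now compute (5/11).
Reciprocity: 5 ≡ 1 and 11 ≡ 3 (mod 4), so (5/11) = +(11/5).
Reduce top mod 5: now compute (1/5).
Reached (1/5) = 1. Collecting the sign flips along the way, the symbol is +1.

1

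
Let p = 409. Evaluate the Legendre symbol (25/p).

Reciprocity: 25 ≡ 1 and 409 ≡ 1 (mod 4), so (25/409) = +(409/25).
Reduce top mod 25: now compute (9/25).
Reciprocity: 9 ≡ 1 and 25 ≡ 1 (mod 4), so (9/25) = +(25/9).
Reduce top mod 9: now compute (7/9).
Reciprocity: 7 ≡ 3 and 9 ≡ 1 (mod 4), so (7/9) = +(9/7).
Reduce top mod 7: now compute (2/7).
Pull out 2: since 7 ≡ 7 (mod 8), (2/7) = +1.
Reached (1/7) = 1. Collecting the sign flips along the way, the symbol is +1.

1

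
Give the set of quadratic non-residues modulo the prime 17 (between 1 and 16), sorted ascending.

3,5,6,7,10,11,12,14

Square k = 1,…,8 (k and 17−k give the same square):
1²=1, 2²=4, 3²=9, 4²=16, 5²≡8, 6²≡2, 7²≡15, 8²≡13 (mod 17).
The residues are {1, 2, 4, 8, 9, 13, 15, 16}; the non-residues are the remaining 8 nonzero classes.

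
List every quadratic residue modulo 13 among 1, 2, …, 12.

Square k = 1,…,6 (k and 13−k give the same square):
1²=1, 2²=4, 3²=9, 4²≡3, 5²≡12, 6²≡10 (mod 13).
So the quadratic residues mod 13 are {1, 3, 4, 9, 10, 12}.

1,3,4,9,10,12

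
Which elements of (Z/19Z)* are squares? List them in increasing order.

1,4,5,6,7,9,11,16,17

Square k = 1,…,9 (k and 19−k give the same square):
1²=1, 2²=4, 3²=9, 4²=16, 5²≡6, 6²≡17, 7²≡11, 8²≡7, 9²≡5 (mod 19).
So the quadratic residues mod 19 are {1, 4, 5, 6, 7, 9, 11, 16, 17}.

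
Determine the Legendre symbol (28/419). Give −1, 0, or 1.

1

Euler's criterion: (28/419) ≡ 28^209 (mod 419).
28^2 ≡ 365 (mod 419)
28^4 ≡ 402 (mod 419)
28^8 ≡ 289 (mod 419)
28^16 ≡ 140 (mod 419)
28^32 ≡ 326 (mod 419)
28^64 ≡ 269 (mod 419)
28^128 ≡ 293 (mod 419)
28^209 = 28^(128+64+16+1) ≡ 1 (mod 419).
Result is 1, so (28/419) = 1.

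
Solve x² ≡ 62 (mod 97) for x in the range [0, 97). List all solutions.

16, 81

97 ≡ 1 (mod 4), so we find a root by search.
Trying successive values, 16² = 256 ≡ 62 (mod 97). The other root is 97 − 16 = 81.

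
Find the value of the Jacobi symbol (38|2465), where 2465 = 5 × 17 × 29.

-1

Pull out 2: since 2465 ≡ 1 (mod 8), (2/2465) = +1.
Reciprocity: 19 ≡ 3 and 2465 ≡ 1 (mod 4), so (19/2465) = +(2465/19).
Reduce top mod 19: now compute (14/19).
Pull out 2: since 19 ≡ 3 (mod 8), (2/19) = -1.
Reciprocity: 7 ≡ 3 and 19 ≡ 3 (mod 4), so (7/19) = −(19/7).
Reduce top mod 7: now compute (5/7).
Reciprocity: 5 ≡ 1 and 7 ≡ 3 (mod 4), so (5/7) = +(7/5).
Reduce top mod 5: now compute (2/5).
Pull out 2: since 5 ≡ 5 (mod 8), (2/5) = -1.
Reached (1/5) = 1. Collecting the sign flips along the way, the symbol is -1.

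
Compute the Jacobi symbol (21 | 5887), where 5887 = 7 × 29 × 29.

Reciprocity: 21 ≡ 1 and 5887 ≡ 3 (mod 4), so (21/5887) = +(5887/21).
Reduce top mod 21: now compute (7/21).
Reciprocity: 7 ≡ 3 and 21 ≡ 1 (mod 4), so (7/21) = +(21/7).
Reduce top mod 7: now compute (0/7).
Top reduces to 0: gcd > 1, so the symbol is 0.

0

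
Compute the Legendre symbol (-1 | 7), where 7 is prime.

-1

Euler's criterion: (-1/7) ≡ 6^3 (mod 7).
6^2 ≡ 1 (mod 7)
6^3 = 6^(2+1) ≡ 6 (mod 7).
Result is 6 ≡ −1, so (-1/7) = −1.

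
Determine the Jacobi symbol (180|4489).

Pull out 2^2: since 4489 ≡ 1 (mod 8), (2/4489) = +1, so (2/4489)^2 = +1.
Reciprocity: 45 ≡ 1 and 4489 ≡ 1 (mod 4), so (45/4489) = +(4489/45).
Reduce top mod 45: now compute (34/45).
Pull out 2: since 45 ≡ 5 (mod 8), (2/45) = -1.
Reciprocity: 17 ≡ 1 and 45 ≡ 1 (mod 4), so (17/45) = +(45/17).
Reduce top mod 17: now compute (11/17).
Reciprocity: 11 ≡ 3 and 17 ≡ 1 (mod 4), so (11/17) = +(17/11).
Reduce top mod 11: now compute (6/11).
Pull out 2: since 11 ≡ 3 (mod 8), (2/11) = -1.
Reciprocity: 3 ≡ 3 and 11 ≡ 3 (mod 4), so (3/11) = −(11/3).
Reduce top mod 3: now compute (2/3).
Pull out 2: since 3 ≡ 3 (mod 8), (2/3) = -1.
Reached (1/3) = 1. Collecting the sign flips along the way, the symbol is +1.

1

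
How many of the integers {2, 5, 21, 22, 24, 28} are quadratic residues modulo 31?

3

(2/31) = +1 → QR.
(5/31) = +1 → QR.
(21/31) = -1 → non-residue.
(22/31) = -1 → non-residue.
(24/31) = -1 → non-residue.
(28/31) = +1 → QR.
Total quadratic residues among the 6: 3.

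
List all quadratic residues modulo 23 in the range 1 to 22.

Square k = 1,…,11 (k and 23−k give the same square):
1²=1, 2²=4, 3²=9, 4²=16, 5²≡2, 6²≡13, 7²≡3, 8²≡18, 9²≡12, 10²≡8, 11²≡6 (mod 23).
So the quadratic residues mod 23 are {1, 2, 3, 4, 6, 8, 9, 12, 13, 16, 18}.

1 2 3 4 6 8 9 12 13 16 18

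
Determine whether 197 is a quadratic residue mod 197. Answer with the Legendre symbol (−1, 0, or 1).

First reduce: 197 ≡ 0 (mod 197).
Top reduces to 0: gcd > 1, so the symbol is 0.

0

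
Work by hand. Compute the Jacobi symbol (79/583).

1

Reciprocity: 79 ≡ 3 and 583 ≡ 3 (mod 4), so (79/583) = −(583/79).
Reduce top mod 79: now compute (30/79).
Pull out 2: since 79 ≡ 7 (mod 8), (2/79) = +1.
Reciprocity: 15 ≡ 3 and 79 ≡ 3 (mod 4), so (15/79) = −(79/15).
Reduce top mod 15: now compute (4/15).
Pull out 2^2: since 15 ≡ 7 (mod 8), (2/15) = +1, so (2/15)^2 = +1.
Reached (1/15) = 1. Collecting the sign flips along the way, the symbol is +1.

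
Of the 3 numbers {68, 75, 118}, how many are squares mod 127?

(68/127) = +1 → QR.
(75/127) = -1 → non-residue.
(118/127) = -1 → non-residue.
Total quadratic residues among the 3: 1.

1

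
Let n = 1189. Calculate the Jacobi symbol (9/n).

Reciprocity: 9 ≡ 1 and 1189 ≡ 1 (mod 4), so (9/1189) = +(1189/9).
Reduce top mod 9: now compute (1/9).
Reached (1/9) = 1. Collecting the sign flips along the way, the symbol is +1.

1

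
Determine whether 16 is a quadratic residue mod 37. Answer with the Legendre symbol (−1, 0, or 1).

Pull out 2^4: since 37 ≡ 5 (mod 8), (2/37) = -1, so (2/37)^4 = +1.
Reached (1/37) = 1. Collecting the sign flips along the way, the symbol is +1.

1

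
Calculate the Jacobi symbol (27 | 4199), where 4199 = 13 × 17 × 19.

Reciprocity: 27 ≡ 3 and 4199 ≡ 3 (mod 4), so (27/4199) = −(4199/27).
Reduce top mod 27: now compute (14/27).
Pull out 2: since 27 ≡ 3 (mod 8), (2/27) = -1.
Reciprocity: 7 ≡ 3 and 27 ≡ 3 (mod 4), so (7/27) = −(27/7).
Reduce top mod 7: now compute (6/7).
Pull out 2: since 7 ≡ 7 (mod 8), (2/7) = +1.
Reciprocity: 3 ≡ 3 and 7 ≡ 3 (mod 4), so (3/7) = −(7/3).
Reduce top mod 3: now compute (1/3).
Reached (1/3) = 1. Collecting the sign flips along the way, the symbol is +1.

1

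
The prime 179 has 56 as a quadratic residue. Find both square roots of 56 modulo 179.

45, 134

Since 179 ≡ 3 (mod 4), a square root of 56 is 56^((179+1)/4) = 56^45 mod 179.
Repeated squaring: 56^2≡93, 56^4≡57, 56^8≡27, 56^16≡13, 56^32≡169 (mod 179).
56^45 = 56^(32+8+4+1) ≡ 45 (mod 179).
Check: 45² = 2025 ≡ 56 (mod 179). The two roots are 45 and 134.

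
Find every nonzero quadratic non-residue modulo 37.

2,5,6,8,13,14,15,17,18,19,20,22,23,24,29,31,32,35

Square k = 1,…,18 (k and 37−k give the same square):
1²=1, 2²=4, 3²=9, 4²=16, 5²=25, 6²=36, 7²≡12, 8²≡27, 9²≡7, 10²≡26, 11²≡10, 12²≡33, 13²≡21, 14²≡11, 15²≡3, 16²≡34, 17²≡30, 18²≡28 (mod 37).
The residues are {1, 3, 4, 7, 9, 10, 11, 12, 16, 21, 25, 26, 27, 28, 30, 33, 34, 36}; the non-residues are the remaining 18 nonzero classes.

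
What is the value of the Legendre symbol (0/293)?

0

Top reduces to 0: gcd > 1, so the symbol is 0.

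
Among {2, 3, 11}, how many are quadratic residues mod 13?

(2/13) = -1 → non-residue.
(3/13) = +1 → QR.
(11/13) = -1 → non-residue.
Total quadratic residues among the 3: 1.

1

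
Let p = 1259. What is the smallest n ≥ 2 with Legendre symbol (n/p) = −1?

2

(2/1259) = −1, so 2 is the smallest positive non-residue mod 1259.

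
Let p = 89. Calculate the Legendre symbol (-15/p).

-1

Euler's criterion: (-15/89) ≡ 74^44 (mod 89).
74^2 ≡ 47 (mod 89)
74^4 ≡ 73 (mod 89)
74^8 ≡ 78 (mod 89)
74^16 ≡ 32 (mod 89)
74^32 ≡ 45 (mod 89)
74^44 = 74^(32+8+4) ≡ 88 (mod 89).
Result is 88 ≡ −1, so (-15/89) = −1.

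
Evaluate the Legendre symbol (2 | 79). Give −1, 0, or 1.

Euler's criterion: (2/79) ≡ 2^39 (mod 79).
2^2 ≡ 4 (mod 79)
2^4 ≡ 16 (mod 79)
2^8 ≡ 19 (mod 79)
2^16 ≡ 45 (mod 79)
2^32 ≡ 50 (mod 79)
2^39 = 2^(32+4+2+1) ≡ 1 (mod 79).
Result is 1, so (2/79) = 1.

1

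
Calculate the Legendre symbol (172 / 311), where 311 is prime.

Euler's criterion: (172/311) ≡ 172^155 (mod 311).
172^2 ≡ 39 (mod 311)
172^4 ≡ 277 (mod 311)
172^8 ≡ 223 (mod 311)
172^16 ≡ 280 (mod 311)
172^32 ≡ 28 (mod 311)
172^64 ≡ 162 (mod 311)
172^128 ≡ 120 (mod 311)
172^155 = 172^(128+16+8+2+1) ≡ 310 (mod 311).
Result is 310 ≡ −1, so (172/311) = −1.

-1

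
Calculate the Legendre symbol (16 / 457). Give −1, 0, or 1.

1

Euler's criterion: (16/457) ≡ 16^228 (mod 457).
16^2 ≡ 256 (mod 457)
16^4 ≡ 185 (mod 457)
16^8 ≡ 407 (mod 457)
16^16 ≡ 215 (mod 457)
16^32 ≡ 68 (mod 457)
16^64 ≡ 54 (mod 457)
16^128 ≡ 174 (mod 457)
16^228 = 16^(128+64+32+4) ≡ 1 (mod 457).
Result is 1, so (16/457) = 1.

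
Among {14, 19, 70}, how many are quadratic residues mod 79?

(14/79) = -1 → non-residue.
(19/79) = +1 → QR.
(70/79) = -1 → non-residue.
Total quadratic residues among the 3: 1.

1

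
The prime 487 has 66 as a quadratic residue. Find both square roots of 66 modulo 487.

200, 287

Since 487 ≡ 3 (mod 4), a square root of 66 is 66^((487+1)/4) = 66^122 mod 487.
Repeated squaring: 66^2≡460, 66^4≡242, 66^8≡124, 66^16≡279, 66^32≡408, 66^64≡397 (mod 487).
66^122 = 66^(64+32+16+8+2) ≡ 200 (mod 487).
Check: 200² = 40000 ≡ 66 (mod 487). The two roots are 200 and 287.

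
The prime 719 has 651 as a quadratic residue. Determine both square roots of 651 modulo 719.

Since 719 ≡ 3 (mod 4), a square root of 651 is 651^((719+1)/4) = 651^180 mod 719.
Repeated squaring: 651^2≡310, 651^4≡473, 651^8≡120, 651^16≡20, 651^32≡400, 651^64≡382, 651^128≡686 (mod 719).
651^180 = 651^(128+32+16+4) ≡ 325 (mod 719).
Check: 325² = 105625 ≡ 651 (mod 719). The two roots are 325 and 394.

325, 394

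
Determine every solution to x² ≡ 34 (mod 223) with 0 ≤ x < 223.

Since 223 ≡ 3 (mod 4), a square root of 34 is 34^((223+1)/4) = 34^56 mod 223.
Repeated squaring: 34^2≡41, 34^4≡120, 34^8≡128, 34^16≡105, 34^32≡98 (mod 223).
34^56 = 34^(32+16+8) ≡ 82 (mod 223).
Check: 82² = 6724 ≡ 34 (mod 223). The two roots are 82 and 141.

82, 141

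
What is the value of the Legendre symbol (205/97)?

First reduce: 205 ≡ 11 (mod 97).
Reciprocity: 11 ≡ 3 and 97 ≡ 1 (mod 4), so (11/97) = +(97/11).
Reduce top mod 11: now compute (9/11).
Reciprocity: 9 ≡ 1 and 11 ≡ 3 (mod 4), so (9/11) = +(11/9).
Reduce top mod 9: now compute (2/9).
Pull out 2: since 9 ≡ 1 (mod 8), (2/9) = +1.
Reached (1/9) = 1. Collecting the sign flips along the way, the symbol is +1.

1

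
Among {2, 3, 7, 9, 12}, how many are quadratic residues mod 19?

2

(2/19) = -1 → non-residue.
(3/19) = -1 → non-residue.
(7/19) = +1 → QR.
(9/19) = +1 → QR.
(12/19) = -1 → non-residue.
Total quadratic residues among the 5: 2.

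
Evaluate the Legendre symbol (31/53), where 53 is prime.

Reciprocity: 31 ≡ 3 and 53 ≡ 1 (mod 4), so (31/53) = +(53/31).
Reduce top mod 31: now compute (22/31).
Pull out 2: since 31 ≡ 7 (mod 8), (2/31) = +1.
Reciprocity: 11 ≡ 3 and 31 ≡ 3 (mod 4), so (11/31) = −(31/11).
Reduce top mod 11: now compute (9/11).
Reciprocity: 9 ≡ 1 and 11 ≡ 3 (mod 4), so (9/11) = +(11/9).
Reduce top mod 9: now compute (2/9).
Pull out 2: since 9 ≡ 1 (mod 8), (2/9) = +1.
Reached (1/9) = 1. Collecting the sign flips along the way, the symbol is -1.

-1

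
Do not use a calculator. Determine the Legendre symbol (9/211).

1

Reciprocity: 9 ≡ 1 and 211 ≡ 3 (mod 4), so (9/211) = +(211/9).
Reduce top mod 9: now compute (4/9).
Pull out 2^2: since 9 ≡ 1 (mod 8), (2/9) = +1, so (2/9)^2 = +1.
Reached (1/9) = 1. Collecting the sign flips along the way, the symbol is +1.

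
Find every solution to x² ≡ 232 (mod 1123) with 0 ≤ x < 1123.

Since 1123 ≡ 3 (mod 4), a square root of 232 is 232^((1123+1)/4) = 232^281 mod 1123.
Repeated squaring: 232^2≡1043, 232^4≡785, 232^8≡821, 232^16≡241, 232^32≡808, 232^64≡401, 232^128≡212, 232^256≡24 (mod 1123).
232^281 = 232^(256+16+8+1) ≡ 96 (mod 1123).
Check: 96² = 9216 ≡ 232 (mod 1123). The two roots are 96 and 1027.

96, 1027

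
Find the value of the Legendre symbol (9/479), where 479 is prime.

1

Euler's criterion: (9/479) ≡ 9^239 (mod 479).
9^2 ≡ 81 (mod 479)
9^4 ≡ 334 (mod 479)
9^8 ≡ 428 (mod 479)
9^16 ≡ 206 (mod 479)
9^32 ≡ 284 (mod 479)
9^64 ≡ 184 (mod 479)
9^128 ≡ 326 (mod 479)
9^239 = 9^(128+64+32+8+4+2+1) ≡ 1 (mod 479).
Result is 1, so (9/479) = 1.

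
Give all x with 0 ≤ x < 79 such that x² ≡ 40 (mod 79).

Since 79 ≡ 3 (mod 4), a square root of 40 is 40^((79+1)/4) = 40^20 mod 79.
Repeated squaring: 40^2≡20, 40^4≡5, 40^8≡25, 40^16≡72 (mod 79).
40^20 = 40^(16+4) ≡ 44 (mod 79).
Check: 44² = 1936 ≡ 40 (mod 79). The two roots are 35 and 44.

35, 44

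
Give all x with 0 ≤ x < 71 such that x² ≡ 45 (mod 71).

Since 71 ≡ 3 (mod 4), a square root of 45 is 45^((71+1)/4) = 45^18 mod 71.
Repeated squaring: 45^2≡37, 45^4≡20, 45^8≡45, 45^16≡37 (mod 71).
45^18 = 45^(16+2) ≡ 20 (mod 71).
Check: 20² = 400 ≡ 45 (mod 71). The two roots are 20 and 51.

20, 51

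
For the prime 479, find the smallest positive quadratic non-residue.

13

(2/479) = +1, so 2 is a residue.
(3/479) = +1, so 3 is a residue.
(4/479) = +1, so 4 is a residue.
(5/479) = +1, so 5 is a residue.
(6/479) = +1, so 6 is a residue.
(7/479) = +1, so 7 is a residue.
(8/479) = +1, so 8 is a residue.
(9/479) = +1, so 9 is a residue.
(10/479) = +1, so 10 is a residue.
(11/479) = +1, so 11 is a residue.
(12/479) = +1, so 12 is a residue.
(13/479) = −1, so 13 is the smallest positive non-residue mod 479.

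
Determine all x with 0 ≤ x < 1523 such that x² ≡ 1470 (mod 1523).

396, 1127

Since 1523 ≡ 3 (mod 4), a square root of 1470 is 1470^((1523+1)/4) = 1470^381 mod 1523.
Repeated squaring: 1470^2≡1286, 1470^4≡1341, 1470^8≡1141, 1470^16≡1239, 1470^32≡1460, 1470^64≡923, 1470^128≡572, 1470^256≡1262 (mod 1523).
1470^381 = 1470^(256+64+32+16+8+4+1) ≡ 1127 (mod 1523).
Check: 1127² = 1270129 ≡ 1470 (mod 1523). The two roots are 396 and 1127.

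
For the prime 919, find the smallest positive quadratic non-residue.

3

(2/919) = +1, so 2 is a residue.
(3/919) = −1, so 3 is the smallest positive non-residue mod 919.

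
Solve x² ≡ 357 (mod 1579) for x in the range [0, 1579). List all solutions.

44, 1535

Since 1579 ≡ 3 (mod 4), a square root of 357 is 357^((1579+1)/4) = 357^395 mod 1579.
Repeated squaring: 357^2≡1129, 357^4≡388, 357^8≡539, 357^16≡1564, 357^32≡225, 357^64≡97, 357^128≡1514, 357^256≡1067 (mod 1579).
357^395 = 357^(256+128+8+2+1) ≡ 44 (mod 1579).
Check: 44² = 1936 ≡ 357 (mod 1579). The two roots are 44 and 1535.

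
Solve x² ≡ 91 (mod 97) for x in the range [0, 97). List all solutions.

24, 73

97 ≡ 1 (mod 4), so we find a root by search.
Trying successive values, 24² = 576 ≡ 91 (mod 97). The other root is 97 − 24 = 73.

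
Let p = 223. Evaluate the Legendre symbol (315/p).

First reduce: 315 ≡ 92 (mod 223).
Pull out 2^2: since 223 ≡ 7 (mod 8), (2/223) = +1, so (2/223)^2 = +1.
Reciprocity: 23 ≡ 3 and 223 ≡ 3 (mod 4), so (23/223) = −(223/23).
Reduce top mod 23: now compute (16/23).
Pull out 2^4: since 23 ≡ 7 (mod 8), (2/23) = +1, so (2/23)^4 = +1.
Reached (1/23) = 1. Collecting the sign flips along the way, the symbol is -1.

-1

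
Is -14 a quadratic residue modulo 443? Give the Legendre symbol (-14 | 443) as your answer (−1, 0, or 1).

-1

First reduce: -14 ≡ 429 (mod 443).
Reciprocity: 429 ≡ 1 and 443 ≡ 3 (mod 4), so (429/443) = +(443/429).
Reduce top mod 429: now compute (14/429).
Pull out 2: since 429 ≡ 5 (mod 8), (2/429) = -1.
Reciprocity: 7 ≡ 3 and 429 ≡ 1 (mod 4), so (7/429) = +(429/7).
Reduce top mod 7: now compute (2/7).
Pull out 2: since 7 ≡ 7 (mod 8), (2/7) = +1.
Reached (1/7) = 1. Collecting the sign flips along the way, the symbol is -1.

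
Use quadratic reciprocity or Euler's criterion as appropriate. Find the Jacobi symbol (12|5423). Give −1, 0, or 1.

Pull out 2^2: since 5423 ≡ 7 (mod 8), (2/5423) = +1, so (2/5423)^2 = +1.
Reciprocity: 3 ≡ 3 and 5423 ≡ 3 (mod 4), so (3/5423) = −(5423/3).
Reduce top mod 3: now compute (2/3).
Pull out 2: since 3 ≡ 3 (mod 8), (2/3) = -1.
Reached (1/3) = 1. Collecting the sign flips along the way, the symbol is +1.

1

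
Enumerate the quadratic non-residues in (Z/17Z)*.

Square k = 1,…,8 (k and 17−k give the same square):
1²=1, 2²=4, 3²=9, 4²=16, 5²≡8, 6²≡2, 7²≡15, 8²≡13 (mod 17).
The residues are {1, 2, 4, 8, 9, 13, 15, 16}; the non-residues are the remaining 8 nonzero classes.

3, 5, 6, 7, 10, 11, 12, 14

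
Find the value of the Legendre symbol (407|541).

Euler's criterion: (407/541) ≡ 407^270 (mod 541).
407^2 ≡ 103 (mod 541)
407^4 ≡ 330 (mod 541)
407^8 ≡ 159 (mod 541)
407^16 ≡ 395 (mod 541)
407^32 ≡ 217 (mod 541)
407^64 ≡ 22 (mod 541)
407^128 ≡ 484 (mod 541)
407^256 ≡ 3 (mod 541)
407^270 = 407^(256+8+4+2) ≡ 1 (mod 541).
Result is 1, so (407/541) = 1.

1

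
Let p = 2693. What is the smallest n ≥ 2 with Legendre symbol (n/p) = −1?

(2/2693) = −1, so 2 is the smallest positive non-residue mod 2693.

2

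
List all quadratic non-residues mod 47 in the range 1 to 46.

5, 10, 11, 13, 15, 19, 20, 22, 23, 26, 29, 30, 31, 33, 35, 38, 39, 40, 41, 43, 44, 45, 46

Square k = 1,…,23 (k and 47−k give the same square):
1²=1, 2²=4, 3²=9, 4²=16, 5²=25, 6²=36, 7²≡2, 8²≡17, 9²≡34, 10²≡6, 11²≡27, 12²≡3, 13²≡28, 14²≡8, 15²≡37, 16²≡21, 17²≡7, 18²≡42, 19²≡32, 20²≡24, 21²≡18, 22²≡14, 23²≡12 (mod 47).
The residues are {1, 2, 3, 4, 6, 7, 8, 9, 12, 14, 16, 17, 18, 21, 24, 25, 27, 28, 32, 34, 36, 37, 42}; the non-residues are the remaining 23 nonzero classes.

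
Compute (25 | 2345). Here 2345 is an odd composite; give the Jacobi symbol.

0

Reciprocity: 25 ≡ 1 and 2345 ≡ 1 (mod 4), so (25/2345) = +(2345/25).
Reduce top mod 25: now compute (20/25).
Pull out 2^2: since 25 ≡ 1 (mod 8), (2/25) = +1, so (2/25)^2 = +1.
Reciprocity: 5 ≡ 1 and 25 ≡ 1 (mod 4), so (5/25) = +(25/5).
Reduce top mod 5: now compute (0/5).
Top reduces to 0: gcd > 1, so the symbol is 0.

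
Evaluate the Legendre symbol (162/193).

Pull out 2: since 193 ≡ 1 (mod 8), (2/193) = +1.
Reciprocity: 81 ≡ 1 and 193 ≡ 1 (mod 4), so (81/193) = +(193/81).
Reduce top mod 81: now compute (31/81).
Reciprocity: 31 ≡ 3 and 81 ≡ 1 (mod 4), so (31/81) = +(81/31).
Reduce top mod 31: now compute (19/31).
Reciprocity: 19 ≡ 3 and 31 ≡ 3 (mod 4), so (19/31) = −(31/19).
Reduce top mod 19: now compute (12/19).
Pull out 2^2: since 19 ≡ 3 (mod 8), (2/19) = -1, so (2/19)^2 = +1.
Reciprocity: 3 ≡ 3 and 19 ≡ 3 (mod 4), so (3/19) = −(19/3).
Reduce top mod 3: now compute (1/3).
Reached (1/3) = 1. Collecting the sign flips along the way, the symbol is +1.

1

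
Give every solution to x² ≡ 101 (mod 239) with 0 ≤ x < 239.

Since 239 ≡ 3 (mod 4), a square root of 101 is 101^((239+1)/4) = 101^60 mod 239.
Repeated squaring: 101^2≡163, 101^4≡40, 101^8≡166, 101^16≡71, 101^32≡22 (mod 239).
101^60 = 101^(32+16+8+4) ≡ 36 (mod 239).
Check: 36² = 1296 ≡ 101 (mod 239). The two roots are 36 and 203.

36, 203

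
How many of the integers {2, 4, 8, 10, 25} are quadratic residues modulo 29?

(2/29) = -1 → non-residue.
(4/29) = +1 → QR.
(8/29) = -1 → non-residue.
(10/29) = -1 → non-residue.
(25/29) = +1 → QR.
Total quadratic residues among the 5: 2.

2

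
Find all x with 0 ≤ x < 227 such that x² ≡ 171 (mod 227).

Since 227 ≡ 3 (mod 4), a square root of 171 is 171^((227+1)/4) = 171^57 mod 227.
Repeated squaring: 171^2≡185, 171^4≡175, 171^8≡207, 171^16≡173, 171^32≡192 (mod 227).
171^57 = 171^(32+16+8+1) ≡ 25 (mod 227).
Check: 25² = 625 ≡ 171 (mod 227). The two roots are 25 and 202.

25, 202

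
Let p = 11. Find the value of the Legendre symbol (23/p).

Euler's criterion: (23/11) ≡ 1^5 (mod 11).
1^2 ≡ 1 (mod 11)
1^4 ≡ 1 (mod 11)
1^5 = 1^(4+1) ≡ 1 (mod 11).
Result is 1, so (23/11) = 1.

1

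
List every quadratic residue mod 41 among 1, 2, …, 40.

Square k = 1,…,20 (k and 41−k give the same square):
1²=1, 2²=4, 3²=9, 4²=16, 5²=25, 6²=36, 7²≡8, 8²≡23, 9²≡40, 10²≡18, 11²≡39, 12²≡21, 13²≡5, 14²≡32, 15²≡20, 16²≡10, 17²≡2, 18²≡37, 19²≡33, 20²≡31 (mod 41).
So the quadratic residues mod 41 are {1, 2, 4, 5, 8, 9, 10, 16, 18, 20, 21, 23, 25, 31, 32, 33, 36, 37, 39, 40}.

1, 2, 4, 5, 8, 9, 10, 16, 18, 20, 21, 23, 25, 31, 32, 33, 36, 37, 39, 40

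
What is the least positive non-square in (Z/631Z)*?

3

(2/631) = +1, so 2 is a residue.
(3/631) = −1, so 3 is the smallest positive non-residue mod 631.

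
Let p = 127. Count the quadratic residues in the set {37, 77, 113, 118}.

(37/127) = +1 → QR.
(77/127) = -1 → non-residue.
(113/127) = +1 → QR.
(118/127) = -1 → non-residue.
Total quadratic residues among the 4: 2.

2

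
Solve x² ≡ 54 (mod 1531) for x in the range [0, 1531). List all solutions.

Since 1531 ≡ 3 (mod 4), a square root of 54 is 54^((1531+1)/4) = 54^383 mod 1531.
Repeated squaring: 54^2≡1385, 54^4≡1413, 54^8≡145, 54^16≡1122, 54^32≡402, 54^64≡849, 54^128≡1231, 54^256≡1202 (mod 1531).
54^383 = 54^(256+64+32+16+8+4+2+1) ≡ 637 (mod 1531).
Check: 637² = 405769 ≡ 54 (mod 1531). The two roots are 637 and 894.

637, 894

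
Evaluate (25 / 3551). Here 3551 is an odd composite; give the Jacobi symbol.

Reciprocity: 25 ≡ 1 and 3551 ≡ 3 (mod 4), so (25/3551) = +(3551/25).
Reduce top mod 25: now compute (1/25).
Reached (1/25) = 1. Collecting the sign flips along the way, the symbol is +1.

1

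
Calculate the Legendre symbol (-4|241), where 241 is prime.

First reduce: -4 ≡ 237 (mod 241).
Reciprocity: 237 ≡ 1 and 241 ≡ 1 (mod 4), so (237/241) = +(241/237).
Reduce top mod 237: now compute (4/237).
Pull out 2^2: since 237 ≡ 5 (mod 8), (2/237) = -1, so (2/237)^2 = +1.
Reached (1/237) = 1. Collecting the sign flips along the way, the symbol is +1.

1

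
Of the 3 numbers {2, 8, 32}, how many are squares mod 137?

(2/137) = +1 → QR.
(8/137) = +1 → QR.
(32/137) = +1 → QR.
Total quadratic residues among the 3: 3.

3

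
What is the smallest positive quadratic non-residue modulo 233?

(2/233) = +1, so 2 is a residue.
(3/233) = −1, so 3 is the smallest positive non-residue mod 233.

3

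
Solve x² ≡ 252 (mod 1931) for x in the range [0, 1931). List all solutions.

542, 1389

Since 1931 ≡ 3 (mod 4), a square root of 252 is 252^((1931+1)/4) = 252^483 mod 1931.
Repeated squaring: 252^2≡1712, 252^4≡1617, 252^8≡115, 252^16≡1639, 252^32≡300, 252^64≡1174, 252^128≡1473, 252^256≡1216 (mod 1931).
252^483 = 252^(256+128+64+32+2+1) ≡ 542 (mod 1931).
Check: 542² = 293764 ≡ 252 (mod 1931). The two roots are 542 and 1389.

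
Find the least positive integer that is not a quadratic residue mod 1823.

5

(2/1823) = +1, so 2 is a residue.
(3/1823) = +1, so 3 is a residue.
(4/1823) = +1, so 4 is a residue.
(5/1823) = −1, so 5 is the smallest positive non-residue mod 1823.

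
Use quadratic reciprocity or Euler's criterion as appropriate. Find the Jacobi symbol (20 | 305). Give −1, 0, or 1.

Pull out 2^2: since 305 ≡ 1 (mod 8), (2/305) = +1, so (2/305)^2 = +1.
Reciprocity: 5 ≡ 1 and 305 ≡ 1 (mod 4), so (5/305) = +(305/5).
Reduce top mod 5: now compute (0/5).
Top reduces to 0: gcd > 1, so the symbol is 0.

0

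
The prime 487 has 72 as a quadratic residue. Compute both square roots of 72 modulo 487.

59, 428

Since 487 ≡ 3 (mod 4), a square root of 72 is 72^((487+1)/4) = 72^122 mod 487.
Repeated squaring: 72^2≡314, 72^4≡222, 72^8≡97, 72^16≡156, 72^32≡473, 72^64≡196 (mod 487).
72^122 = 72^(64+32+16+8+2) ≡ 428 (mod 487).
Check: 428² = 183184 ≡ 72 (mod 487). The two roots are 59 and 428.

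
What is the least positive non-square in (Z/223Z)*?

3

(2/223) = +1, so 2 is a residue.
(3/223) = −1, so 3 is the smallest positive non-residue mod 223.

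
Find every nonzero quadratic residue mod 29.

1 4 5 6 7 9 13 16 20 22 23 24 25 28

Square k = 1,…,14 (k and 29−k give the same square):
1²=1, 2²=4, 3²=9, 4²=16, 5²=25, 6²≡7, 7²≡20, 8²≡6, 9²≡23, 10²≡13, 11²≡5, 12²≡28, 13²≡24, 14²≡22 (mod 29).
So the quadratic residues mod 29 are {1, 4, 5, 6, 7, 9, 13, 16, 20, 22, 23, 24, 25, 28}.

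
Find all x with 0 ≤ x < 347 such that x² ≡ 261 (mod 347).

Since 347 ≡ 3 (mod 4), a square root of 261 is 261^((347+1)/4) = 261^87 mod 347.
Repeated squaring: 261^2≡109, 261^4≡83, 261^8≡296, 261^16≡172, 261^32≡89, 261^64≡287 (mod 347).
261^87 = 261^(64+16+4+2+1) ≡ 126 (mod 347).
Check: 126² = 15876 ≡ 261 (mod 347). The two roots are 126 and 221.

126, 221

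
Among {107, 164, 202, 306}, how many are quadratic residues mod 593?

(107/593) = -1 → non-residue.
(164/593) = -1 → non-residue.
(202/593) = +1 → QR.
(306/593) = +1 → QR.
Total quadratic residues among the 4: 2.

2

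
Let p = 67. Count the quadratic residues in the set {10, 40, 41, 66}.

(10/67) = +1 → QR.
(40/67) = +1 → QR.
(41/67) = -1 → non-residue.
(66/67) = -1 → non-residue.
Total quadratic residues among the 4: 2.

2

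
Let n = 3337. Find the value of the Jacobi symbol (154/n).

Pull out 2: since 3337 ≡ 1 (mod 8), (2/3337) = +1.
Reciprocity: 77 ≡ 1 and 3337 ≡ 1 (mod 4), so (77/3337) = +(3337/77).
Reduce top mod 77: now compute (26/77).
Pull out 2: since 77 ≡ 5 (mod 8), (2/77) = -1.
Reciprocity: 13 ≡ 1 and 77 ≡ 1 (mod 4), so (13/77) = +(77/13).
Reduce top mod 13: now compute (12/13).
Pull out 2^2: since 13 ≡ 5 (mod 8), (2/13) = -1, so (2/13)^2 = +1.
Reciprocity: 3 ≡ 3 and 13 ≡ 1 (mod 4), so (3/13) = +(13/3).
Reduce top mod 3: now compute (1/3).
Reached (1/3) = 1. Collecting the sign flips along the way, the symbol is -1.

-1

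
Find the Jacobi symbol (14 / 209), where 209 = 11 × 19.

-1

Pull out 2: since 209 ≡ 1 (mod 8), (2/209) = +1.
Reciprocity: 7 ≡ 3 and 209 ≡ 1 (mod 4), so (7/209) = +(209/7).
Reduce top mod 7: now compute (6/7).
Pull out 2: since 7 ≡ 7 (mod 8), (2/7) = +1.
Reciprocity: 3 ≡ 3 and 7 ≡ 3 (mod 4), so (3/7) = −(7/3).
Reduce top mod 3: now compute (1/3).
Reached (1/3) = 1. Collecting the sign flips along the way, the symbol is -1.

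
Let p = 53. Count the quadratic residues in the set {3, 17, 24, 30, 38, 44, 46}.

5

(3/53) = -1 → non-residue.
(17/53) = +1 → QR.
(24/53) = +1 → QR.
(30/53) = -1 → non-residue.
(38/53) = +1 → QR.
(44/53) = +1 → QR.
(46/53) = +1 → QR.
Total quadratic residues among the 7: 5.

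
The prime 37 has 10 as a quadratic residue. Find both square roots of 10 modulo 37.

11, 26

37 ≡ 1 (mod 4), so we find a root by search.
Trying successive values, 11² = 121 ≡ 10 (mod 37). The other root is 37 − 11 = 26.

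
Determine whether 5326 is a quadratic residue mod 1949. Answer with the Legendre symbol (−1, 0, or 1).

First reduce: 5326 ≡ 1428 (mod 1949).
Pull out 2^2: since 1949 ≡ 5 (mod 8), (2/1949) = -1, so (2/1949)^2 = +1.
Reciprocity: 357 ≡ 1 and 1949 ≡ 1 (mod 4), so (357/1949) = +(1949/357).
Reduce top mod 357: now compute (164/357).
Pull out 2^2: since 357 ≡ 5 (mod 8), (2/357) = -1, so (2/357)^2 = +1.
Reciprocity: 41 ≡ 1 and 357 ≡ 1 (mod 4), so (41/357) = +(357/41).
Reduce top mod 41: now compute (29/41).
Reciprocity: 29 ≡ 1 and 41 ≡ 1 (mod 4), so (29/41) = +(41/29).
Reduce top mod 29: now compute (12/29).
Pull out 2^2: since 29 ≡ 5 (mod 8), (2/29) = -1, so (2/29)^2 = +1.
Reciprocity: 3 ≡ 3 and 29 ≡ 1 (mod 4), so (3/29) = +(29/3).
Reduce top mod 3: now compute (2/3).
Pull out 2: since 3 ≡ 3 (mod 8), (2/3) = -1.
Reached (1/3) = 1. Collecting the sign flips along the way, the symbol is -1.

-1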